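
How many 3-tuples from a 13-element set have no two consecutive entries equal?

First character: 13 choices. Each subsequent: 12 choices (must differ from the previous one).
Total: 13 x 12^2.

Final answer: 13 x 12^{2} = 1872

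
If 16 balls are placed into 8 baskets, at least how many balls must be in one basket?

By the pigeonhole principle: ceiling(16/8).

Final answer: 2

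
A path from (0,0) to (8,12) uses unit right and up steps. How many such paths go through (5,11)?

Paths (0,0)->(5,11): C(16,11) = 4368.
Paths (5,11)->(8,12): C(4,1) = 4.
By multiplication principle: 4368 x 4.

Final answer: 17472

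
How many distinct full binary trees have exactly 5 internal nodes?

This is a standard Catalan-number count: the answer is C_n. Here n = 5.
C_n = (2n)!/(n!(n+1)!), so C_{5} = 10!/(5! x 6!) = C(10,5)/6 = 252/6.

Final answer: C_{5} = 42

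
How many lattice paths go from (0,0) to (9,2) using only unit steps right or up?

Each path has 9 right steps and 2 up steps in some order (11 steps total).
Choose which 2 of the 11 steps are up: C(11,2).

Final answer: C(11,2) = 55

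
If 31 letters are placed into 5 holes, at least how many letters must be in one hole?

By the pigeonhole principle: ceiling(31/5).

Final answer: 7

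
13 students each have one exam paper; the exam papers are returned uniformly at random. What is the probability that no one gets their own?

D(n) = (n-1)(D(n-1) + D(n-2)), D(0)=1, D(1)=0.
Building up: D(2)=1, D(3)=2, D(4)=9, D(5)=44, D(6)=265, D(7)=1854, D(8)=14833, D(9)=133496, D(10)=1334961, D(11)=14684570, D(12)=176214841, D(13)=2290792932.
Total arrangements: 13! = 6227020800.
Probability = D(13)/13! = 63633137/172972800.

Final answer: D(13)/13! = 2290792932/6227020800 = 0.367879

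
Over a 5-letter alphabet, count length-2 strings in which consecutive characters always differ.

First character: 5 choices. Each subsequent: 4 choices (must differ from the previous one).
Total: 5 x 4^1.

Final answer: 5 x 4^{1} = 20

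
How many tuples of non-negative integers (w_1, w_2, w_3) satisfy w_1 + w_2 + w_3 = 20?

Stars and bars with 20 stars and 2 bars:
C(20+3-1, 3-1) = C(22,2).

Final answer: C(22,2) = 231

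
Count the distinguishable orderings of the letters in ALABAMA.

Letters (A:4, B:1, L:1, M:1). Total letters: 7.
Permutations = 7!/(4!).

Final answer: 210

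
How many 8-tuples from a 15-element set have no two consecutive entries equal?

First character: 15 choices. Each subsequent: 14 choices (must differ from the previous one).
Total: 15 x 14^7.

Final answer: 15 x 14^{7} = 1581202560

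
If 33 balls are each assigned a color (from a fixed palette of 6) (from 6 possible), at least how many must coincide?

There are 6 possible values for color (from a fixed palette of 6). With 33 balls and 6 categories, by pigeonhole: ceiling(33/6).

Final answer: 6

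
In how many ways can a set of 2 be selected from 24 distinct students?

C(24,2) = 24!/(2! x (24-2)!).

Final answer: C(24,2) = 276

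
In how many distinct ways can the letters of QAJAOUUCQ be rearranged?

Letters (A:2, C:1, J:1, O:1, Q:2, U:2). Total letters: 9.
Permutations = 9!/(2! x 2! x 2!).

Final answer: 45360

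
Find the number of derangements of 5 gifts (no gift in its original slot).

Use the recurrence D(n) = (n-1)(D(n-1) + D(n-2)) with D(0)=1, D(1)=0.
D(2) = 1 x (0 + 1) = 1
D(3) = 2 x (1 + 0) = 2
D(4) = 3 x (2 + 1) = 9
D(5) = 4 x (D(4) + D(3)) = 4 x (9 + 2)

Final answer: D(5) = 44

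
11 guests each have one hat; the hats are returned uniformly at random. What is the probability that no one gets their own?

Derangements satisfy D(n) = (n-1)(D(n-1) + D(n-2)), starting from D(0)=1, D(1)=0.
Building up: D(2)=1, D(3)=2, D(4)=9, D(5)=44, D(6)=265, D(7)=1854, D(8)=14833, D(9)=133496, D(10)=1334961, D(11)=14684570.
Total arrangements: 11! = 39916800.
Probability = D(11)/11! = 1468457/3991680.

Final answer: D(11)/11! = 14684570/39916800 = 0.367879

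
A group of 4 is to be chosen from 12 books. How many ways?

C(12,4) = 12!/(4! x (12-4)!).

Final answer: C(12,4) = 495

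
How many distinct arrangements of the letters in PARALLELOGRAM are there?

Letters (A:3, E:1, G:1, L:3, M:1, O:1, P:1, R:2). Total letters: 13.
Permutations = 13!/(3! x 3! x 2!).

Final answer: 86486400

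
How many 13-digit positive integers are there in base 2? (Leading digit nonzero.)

In base 2, the leading digit has 1 choices (1..1); each of the remaining 12 digits has 2 choices.
Total: 1 x 2^12.

Final answer: 4096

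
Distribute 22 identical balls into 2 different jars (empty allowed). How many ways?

Stars and bars: C(n+k-1, k-1) = C(23,1).

Final answer: C(23,1) = 23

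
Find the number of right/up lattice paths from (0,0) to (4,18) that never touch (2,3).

Total paths to (4,18): C(22,18) = 7315.
Paths through (2,3): C(5,3) x C(17,15) = 1360.
Avoiding (2,3): 7315 - 1360.

Final answer: 5955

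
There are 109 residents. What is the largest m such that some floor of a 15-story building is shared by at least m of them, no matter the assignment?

There are 15 possible values for floor of a 15-story building. With 109 residents and 15 categories, by pigeonhole: ceiling(109/15).

Final answer: 8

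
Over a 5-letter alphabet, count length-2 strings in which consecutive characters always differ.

Let g(n) count such strings. g(1) = 5, and each valid string of length n-1 extends in 4 ways (any symbol but the last), so g(n) = 4 g(n-1).
Total: g(2) = 5 x 4^1.

Final answer: 5 x 4^{1} = 20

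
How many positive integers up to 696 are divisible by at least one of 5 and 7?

Multiples of 5: 139. Multiples of 7: 99. Of both (lcm=35): 19.
By inclusion-exclusion: 139 + 99 - 19.

Final answer: 219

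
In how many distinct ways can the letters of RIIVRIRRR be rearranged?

Letters (I:3, R:5, V:1). Total letters: 9.
Permutations = 9!/(5! x 3!).

Final answer: 504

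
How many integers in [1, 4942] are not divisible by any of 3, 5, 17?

|div by 3|=1647, |div by 5|=988, |div by 17|=290.
|div by 3&5|=329, |div by 3&17|=96, |div by 5&17|=58, |div by all|=19.
By inclusion-exclusion, divisible by at least one: 1647+988+290-329-96-58+19 = 2461.
Not divisible by any: 4942 - 2461.

Final answer: 2481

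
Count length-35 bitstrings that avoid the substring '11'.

A valid string ends in 0 (append to any length-(n-1) valid string) or in 01 (append to any length-(n-2) valid string), so a(n) = a(n-1) + a(n-2) with a(1)=2, a(2)=3.
Iterating the recurrence: a(1)=2, a(2)=3, a(3)=5, a(4)=8, a(5)=13, a(6)=21, a(7)=34, a(8)=55, a(9)=89, a(10)=144, a(11)=233, a(12)=377, a(13)=610, a(14)=987, a(15)=1597, a(16)=2584, a(17)=4181, a(18)=6765, a(19)=10946, a(20)=17711, a(21)=28657, a(22)=46368, a(23)=75025, a(24)=121393, a(25)=196418, a(26)=317811, a(27)=514229, a(28)=832040, a(29)=1346269, a(30)=2178309, a(31)=3524578, a(32)=5702887, a(33)=9227465, a(34)=14930352, a(35)=24157817.

Final answer: 24157817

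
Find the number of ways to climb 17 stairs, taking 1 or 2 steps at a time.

Let f(n) count the ways. The last step is size 1 or 2, so f(n) = f(n-1) + f(n-2) with f(1)=1, f(2)=2.
Iterating the recurrence: f(1)=1, f(2)=2, f(3)=3, f(4)=5, f(5)=8, f(6)=13, f(7)=21, f(8)=34, f(9)=55, f(10)=89, f(11)=144, f(12)=233, f(13)=377, f(14)=610, f(15)=987, f(16)=1597, f(17)=2584.

Final answer: 2584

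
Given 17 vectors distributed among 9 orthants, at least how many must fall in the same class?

By pigeonhole with 17 objects and 9 categories: ceiling(17/9).

Final answer: 2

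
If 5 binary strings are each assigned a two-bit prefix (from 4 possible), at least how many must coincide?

There are 4 possible values for two-bit prefix. With 5 binary strings and 4 categories, by pigeonhole: ceiling(5/4).

Final answer: 2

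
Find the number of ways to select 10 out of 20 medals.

C(20,10) = 20!/(10! x 10!).

Final answer: \binom{20}{10} = 184756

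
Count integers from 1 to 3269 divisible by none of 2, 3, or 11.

|div by 2|=1634, |div by 3|=1089, |div by 11|=297.
|div by 2&3|=544, |div by 2&11|=148, |div by 3&11|=99, |div by all|=49.
By inclusion-exclusion, divisible by at least one: 1634+1089+297-544-148-99+49 = 2278.
Not divisible by any: 3269 - 2278.

Final answer: 991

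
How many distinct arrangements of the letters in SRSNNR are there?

Letters (N:2, R:2, S:2). Total letters: 6.
Permutations = 6!/(2! x 2! x 2!).

Final answer: 90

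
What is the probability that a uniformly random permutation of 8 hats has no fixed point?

Use the recurrence D(n) = (n-1)(D(n-1) + D(n-2)) with D(0)=1, D(1)=0.
Building up: D(2)=1, D(3)=2, D(4)=9, D(5)=44, D(6)=265, D(7)=1854, D(8)=14833.
Total arrangements: 8! = 40320.
Probability = D(8)/8! = 2119/5760.

Final answer: D(8)/8! = 14833/40320 = 0.367882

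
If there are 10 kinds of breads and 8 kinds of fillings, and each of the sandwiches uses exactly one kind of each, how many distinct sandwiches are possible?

By the multiplication principle: 10 x 8.

Final answer: 80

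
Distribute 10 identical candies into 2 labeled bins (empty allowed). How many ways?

Stars and bars: C(n+k-1, k-1) = C(11,1).

Final answer: C(11,1) = 11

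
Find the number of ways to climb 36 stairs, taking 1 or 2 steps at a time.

Condition on the final move: it is a 1-step (f(n-1) ways to get there) or a 2-step (f(n-2) ways), so f(n) = f(n-1) + f(n-2), with f(1)=1, f(2)=2.
Building up term by term: f(1)=1, f(2)=2, f(3)=3, f(4)=5, f(5)=8, f(6)=13, f(7)=21, f(8)=34, f(9)=55, f(10)=89, f(11)=144, f(12)=233, f(13)=377, f(14)=610, f(15)=987, f(16)=1597, f(17)=2584, f(18)=4181, f(19)=6765, f(20)=10946, f(21)=17711, f(22)=28657, f(23)=46368, f(24)=75025, f(25)=121393, f(26)=196418, f(27)=317811, f(28)=514229, f(29)=832040, f(30)=1346269, f(31)=2178309, f(32)=3524578, f(33)=5702887, f(34)=9227465, f(35)=14930352, f(36)=24157817.

Final answer: 24157817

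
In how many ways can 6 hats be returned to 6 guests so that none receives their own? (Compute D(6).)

Derangements satisfy D(n) = (n-1)(D(n-1) + D(n-2)), starting from D(0)=1, D(1)=0.
D(2) = 1 x (0 + 1) = 1
D(3) = 2 x (1 + 0) = 2
D(4) = 3 x (2 + 1) = 9
D(5) = 4 x (9 + 2) = 44
D(6) = 5 x (D(5) + D(4)) = 5 x (44 + 9)

Final answer: D(6) = 265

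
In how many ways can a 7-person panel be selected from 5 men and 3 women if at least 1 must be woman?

Sum over valid woman counts:
C(3,2)C(5,5) = 3
C(3,3)C(5,4) = 5
Total: 3 + 5.

Final answer: 8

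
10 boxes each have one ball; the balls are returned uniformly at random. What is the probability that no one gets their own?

Derangements satisfy D(n) = (n-1)(D(n-1) + D(n-2)), starting from D(0)=1, D(1)=0.
Building up: D(2)=1, D(3)=2, D(4)=9, D(5)=44, D(6)=265, D(7)=1854, D(8)=14833, D(9)=133496, D(10)=1334961.
Total arrangements: 10! = 3628800.
Probability = D(10)/10! = 16481/44800.

Final answer: D(10)/10! = 1334961/3628800 = 0.367879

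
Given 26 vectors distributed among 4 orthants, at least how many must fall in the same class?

By pigeonhole with 26 objects and 4 categories: ceiling(26/4).

Final answer: 7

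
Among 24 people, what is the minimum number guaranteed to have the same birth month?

There are 12 possible values for birth month. With 24 people and 12 categories, by pigeonhole: ceiling(24/12).

Final answer: 2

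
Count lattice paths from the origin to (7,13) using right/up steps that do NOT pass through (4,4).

Total paths to (7,13): C(20,13) = 77520.
Paths through (4,4): C(8,4) x C(12,9) = 15400.
Avoiding (4,4): 77520 - 15400.

Final answer: 62120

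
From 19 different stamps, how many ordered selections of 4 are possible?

P(19,4) = 19!/(19-4)! = 19!/15!.

Final answer: P(19,4) = 93024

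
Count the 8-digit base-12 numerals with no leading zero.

Leading digit: 11 options (nonzero). Other 7 digit(s): 12 options each.
Total: 11 x 12^7.

Final answer: 394149888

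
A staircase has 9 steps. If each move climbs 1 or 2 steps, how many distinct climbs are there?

Let f(n) count the ways. The last step is size 1 or 2, so f(n) = f(n-1) + f(n-2) with f(1)=1, f(2)=2.
Iterating the recurrence: f(1)=1, f(2)=2, f(3)=3, f(4)=5, f(5)=8, f(6)=13, f(7)=21, f(8)=34, f(9)=55.

Final answer: 55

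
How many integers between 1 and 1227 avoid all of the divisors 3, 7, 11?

|div by 3|=409, |div by 7|=175, |div by 11|=111.
|div by 3&7|=58, |div by 3&11|=37, |div by 7&11|=15, |div by all|=5.
By inclusion-exclusion, divisible by at least one: 409+175+111-58-37-15+5 = 590.
Not divisible by any: 1227 - 590.

Final answer: 637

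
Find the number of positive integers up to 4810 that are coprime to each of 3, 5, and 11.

|div by 3|=1603, |div by 5|=962, |div by 11|=437.
|div by 3&5|=320, |div by 3&11|=145, |div by 5&11|=87, |div by all|=29.
By inclusion-exclusion, divisible by at least one: 1603+962+437-320-145-87+29 = 2479.
Not divisible by any: 4810 - 2479.

Final answer: 2331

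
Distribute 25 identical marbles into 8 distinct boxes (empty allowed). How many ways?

Stars and bars: C(n+k-1, k-1) = C(32,7).

Final answer: C(32,7) = 3365856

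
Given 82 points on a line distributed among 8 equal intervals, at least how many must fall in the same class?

By pigeonhole with 82 objects and 8 categories: ceiling(82/8).

Final answer: 11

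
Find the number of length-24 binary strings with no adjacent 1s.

Let a(n) count valid strings. If the last bit is 0 the prefix is any valid string of length n-1; if it is 1 the string must end in 01 with a valid prefix of length n-2. So a(n) = a(n-1) + a(n-2), a(1)=2, a(2)=3.
Iterating the recurrence: a(1)=2, a(2)=3, a(3)=5, a(4)=8, a(5)=13, a(6)=21, a(7)=34, a(8)=55, a(9)=89, a(10)=144, a(11)=233, a(12)=377, a(13)=610, a(14)=987, a(15)=1597, a(16)=2584, a(17)=4181, a(18)=6765, a(19)=10946, a(20)=17711, a(21)=28657, a(22)=46368, a(23)=75025, a(24)=121393.

Final answer: 121393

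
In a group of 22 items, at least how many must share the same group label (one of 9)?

There are 9 possible values for group label (one of 9). With 22 items and 9 categories, by pigeonhole: ceiling(22/9).

Final answer: 3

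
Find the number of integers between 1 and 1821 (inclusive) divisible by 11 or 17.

Multiples of 11: 165. Multiples of 17: 107. Of both (lcm=187): 9.
By inclusion-exclusion: 165 + 107 - 9.

Final answer: 263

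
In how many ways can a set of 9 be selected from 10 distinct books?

C(10,9) = 10!/(9! x 1!).

Final answer: \binom{10}{9} = 10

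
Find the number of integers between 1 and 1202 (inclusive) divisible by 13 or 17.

Multiples of 13: 92. Multiples of 17: 70. Of both (lcm=221): 5.
By inclusion-exclusion: 92 + 70 - 5.

Final answer: 157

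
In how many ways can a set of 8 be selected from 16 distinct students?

C(16,8) = 16!/(8! x (16-8)!).

Final answer: C(16,8) = 12870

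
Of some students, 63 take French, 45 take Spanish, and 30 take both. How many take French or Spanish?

|A union B| = |A| + |B| - |A intersect B| = 63 + 45 - 30.

Final answer: 78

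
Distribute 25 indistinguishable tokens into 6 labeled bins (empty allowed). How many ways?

Stars and bars: C(n+k-1, k-1) = C(30,5).

Final answer: C(30,5) = 142506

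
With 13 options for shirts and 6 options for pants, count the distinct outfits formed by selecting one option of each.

By the multiplication principle: 13 x 6.

Final answer: 78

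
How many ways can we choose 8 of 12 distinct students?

C(12,8) = 12!/(8! x (12-8)!).

Final answer: C(12,8) = 495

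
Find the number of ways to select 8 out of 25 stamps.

C(25,8) = 25!/(8! x (25-8)!).

Final answer: C(25,8) = 1081575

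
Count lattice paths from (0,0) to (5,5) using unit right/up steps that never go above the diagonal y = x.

Total monotonic paths to (5,5): C(10,5) = 252.
Reflecting each bad path at its first crossing gives a bijection with paths to (4,6): C(10,6) = 210.
Valid Dyck paths: 252 - 210.
(These counts are the Catalan numbers.)

Final answer: C_{5} = 42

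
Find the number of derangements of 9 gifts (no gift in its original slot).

Use the recurrence D(n) = (n-1)(D(n-1) + D(n-2)) with D(0)=1, D(1)=0.
D(2) = 1 x (0 + 1) = 1
D(3) = 2 x (1 + 0) = 2
D(4) = 3 x (2 + 1) = 9
D(5) = 4 x (9 + 2) = 44
D(6) = 5 x (44 + 9) = 265
D(7) = 6 x (265 + 44) = 1854
D(8) = 7 x (1854 + 265) = 14833
D(9) = 8 x (D(8) + D(7)) = 8 x (14833 + 1854)

Final answer: D(9) = 133496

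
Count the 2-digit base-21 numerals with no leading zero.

In base 21, the leading digit has 20 choices (1..20); each of the remaining 1 digits has 21 choices.
Total: 20 x 21^1.

Final answer: 420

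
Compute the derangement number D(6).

Derangements satisfy D(n) = (n-1)(D(n-1) + D(n-2)), starting from D(0)=1, D(1)=0.
Building up: D(2)=1, D(3)=2, D(4)=9, D(5)=44.
D(6) = 5 x (D(5) + D(4)) = 5 x (44 + 9).

Final answer: D(6) = 265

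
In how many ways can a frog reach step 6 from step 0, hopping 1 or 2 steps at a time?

Let f(n) be the number of climbs. Removing the last move (1 or 2 steps) gives f(n) = f(n-1) + f(n-2); base cases f(1)=1, f(2)=2.
Iterating the recurrence: f(1)=1, f(2)=2, f(3)=3, f(4)=5, f(5)=8, f(6)=13.

Final answer: 13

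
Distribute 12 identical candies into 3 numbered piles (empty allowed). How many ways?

Stars and bars: C(n+k-1, k-1) = C(14,2).

Final answer: C(14,2) = 91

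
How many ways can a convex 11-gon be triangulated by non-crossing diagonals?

This is counted by the nth Catalan number C_n. Here n = 11 - 2 = 9.
C_n = C(2n,n) - C(2n,n+1), so C_{9} = C(18,9) - C(18,10) = 48620 - 43758.

Final answer: C_{9} = 4862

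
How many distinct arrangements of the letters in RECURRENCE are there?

Letters (C:2, E:3, N:1, R:3, U:1). Total letters: 10.
Permutations = 10!/(3! x 3! x 2!).

Final answer: 50400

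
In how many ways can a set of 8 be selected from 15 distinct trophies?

C(15,8) = 15!/(8! x (15-8)!).

Final answer: C(15,8) = 6435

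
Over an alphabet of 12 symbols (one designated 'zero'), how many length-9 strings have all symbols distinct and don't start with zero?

The leading digit has 11 choices (anything but zero); the next has 11 (anything but the first), then 10, and so on, one fewer each time.
Total: 11 x 11 x 10 x 9 x 8 x 7 x 6 x 5 x 4.

Final answer: 73180800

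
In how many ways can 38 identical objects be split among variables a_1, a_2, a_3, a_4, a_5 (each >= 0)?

Stars and bars with 38 stars and 4 bars:
C(38+5-1, 5-1) = C(42,4).

Final answer: C(42,4) = 111930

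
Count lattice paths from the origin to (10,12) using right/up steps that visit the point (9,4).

Paths (0,0)->(9,4): C(13,4) = 715.
Paths (9,4)->(10,12): C(9,8) = 9.
By multiplication principle: 715 x 9.

Final answer: 6435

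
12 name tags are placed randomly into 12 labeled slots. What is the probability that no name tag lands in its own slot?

D(n) = (n-1)(D(n-1) + D(n-2)), D(0)=1, D(1)=0.
Building up: D(2)=1, D(3)=2, D(4)=9, D(5)=44, D(6)=265, D(7)=1854, D(8)=14833, D(9)=133496, D(10)=1334961, D(11)=14684570, D(12)=176214841.
Total arrangements: 12! = 479001600.
Probability = D(12)/12! = 16019531/43545600.

Final answer: D(12)/12! = 176214841/479001600 = 0.367879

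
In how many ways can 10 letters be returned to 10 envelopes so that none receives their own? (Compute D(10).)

Use the recurrence D(n) = (n-1)(D(n-1) + D(n-2)) with D(0)=1, D(1)=0.
D(2) = 1 x (0 + 1) = 1
D(3) = 2 x (1 + 0) = 2
D(4) = 3 x (2 + 1) = 9
D(5) = 4 x (9 + 2) = 44
D(6) = 5 x (44 + 9) = 265
D(7) = 6 x (265 + 44) = 1854
D(8) = 7 x (1854 + 265) = 14833
D(9) = 8 x (14833 + 1854) = 133496
D(10) = 9 x (D(9) + D(8)) = 9 x (133496 + 14833)

Final answer: D(10) = 1334961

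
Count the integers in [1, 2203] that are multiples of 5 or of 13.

Multiples of 5: 440. Multiples of 13: 169. Of both (lcm=65): 33.
By inclusion-exclusion: 440 + 169 - 33.

Final answer: 576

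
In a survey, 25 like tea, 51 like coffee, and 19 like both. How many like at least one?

|A union B| = |A| + |B| - |A intersect B| = 25 + 51 - 19.

Final answer: 57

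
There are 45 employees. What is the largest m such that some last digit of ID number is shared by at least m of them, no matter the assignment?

There are 10 possible values for last digit of ID number. With 45 employees and 10 categories, by pigeonhole: ceiling(45/10).

Final answer: 5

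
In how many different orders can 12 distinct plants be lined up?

The number of ways to arrange 12 distinct objects is 12!.

Final answer: 12! = 479001600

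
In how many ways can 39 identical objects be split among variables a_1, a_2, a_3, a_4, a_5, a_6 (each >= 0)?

Stars and bars with 39 stars and 5 bars:
C(39+6-1, 6-1) = C(44,5).

Final answer: C(44,5) = 1086008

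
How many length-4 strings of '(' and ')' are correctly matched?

This is a standard Catalan-number count: the answer is C_n. Here n = 2 (pairs).
C_n = C(2n,n) - C(2n,n+1), so C_{2} = C(4,2) - C(4,3) = 6 - 4.

Final answer: C_{2} = 2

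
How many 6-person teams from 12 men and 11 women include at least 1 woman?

Sum over valid woman counts:
C(11,1)C(12,5) = 8712
C(11,2)C(12,4) = 27225
C(11,3)C(12,3) = 36300
C(11,4)C(12,2) = 21780
C(11,5)C(12,1) = 5544
C(11,6)C(12,0) = 462
Total: 8712 + 27225 + 36300 + 21780 + 5544 + 462.

Final answer: 100023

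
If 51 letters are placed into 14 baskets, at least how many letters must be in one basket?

By the pigeonhole principle: ceiling(51/14).

Final answer: 4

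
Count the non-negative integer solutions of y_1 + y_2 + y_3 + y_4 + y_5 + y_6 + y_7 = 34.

Stars and bars with 34 stars and 6 bars:
C(34+7-1, 7-1) = C(40,6).

Final answer: C(40,6) = 3838380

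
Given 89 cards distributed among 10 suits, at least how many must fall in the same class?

By pigeonhole with 89 objects and 10 categories: ceiling(89/10).

Final answer: 9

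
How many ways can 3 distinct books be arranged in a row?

The number of ways to arrange 3 distinct objects is 3!.

Final answer: 3! = 6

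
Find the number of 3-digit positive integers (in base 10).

First digit: 9 choices (1-9). Each of the remaining 2 digits: 10 choices.
Total: 9 x 10^2.

Final answer: 900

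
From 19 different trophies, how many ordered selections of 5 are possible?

P(19,5) = 19!/(19-5)! = 19!/14!.

Final answer: P(19,5) = 1395360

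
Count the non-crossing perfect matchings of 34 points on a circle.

This is a standard Catalan-number count: the answer is C_n. Here n = 34/2 = 17.
Using C_0 = 1 and C_(k+1) = C_k x 2(2k+1)/(k+2), build up term by term: C_1=1, C_2=2, C_3=5, C_4=14, C_5=42, C_6=132, C_7=429, C_8=1430, C_9=4862, C_10=16796, C_11=58786, C_12=208012, C_13=742900, C_14=2674440, C_15=9694845, C_16=35357670, C_17=129644790.

Final answer: C_{17} = 129644790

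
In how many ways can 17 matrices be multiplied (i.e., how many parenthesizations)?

The structures are counted by the Catalan number C_n. Here n = 17 - 1 = 16.
C_n = (2n)!/(n!(n+1)!), so C_{16} = 32!/(16! x 17!) = C(32,16)/17 = 601080390/17.

Final answer: C_{16} = 35357670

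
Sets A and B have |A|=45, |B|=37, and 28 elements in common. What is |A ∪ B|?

|A union B| = |A| + |B| - |A intersect B| = 45 + 37 - 28.

Final answer: 54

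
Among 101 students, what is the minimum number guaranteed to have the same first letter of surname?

There are 26 possible values for first letter of surname. With 101 students and 26 categories, by pigeonhole: ceiling(101/26).

Final answer: 4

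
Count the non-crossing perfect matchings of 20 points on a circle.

This is counted by the nth Catalan number C_n. Here n = 20/2 = 10.
C_n = (2n)!/(n!(n+1)!), so C_{10} = 20!/(10! x 11!) = C(20,10)/11 = 184756/11.

Final answer: C_{10} = 16796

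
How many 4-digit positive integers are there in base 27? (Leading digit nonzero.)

Leading digit: 26 options (nonzero). Other 3 digit(s): 27 options each.
Total: 26 x 27^3.

Final answer: 511758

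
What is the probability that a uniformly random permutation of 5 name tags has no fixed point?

Derangements satisfy D(n) = (n-1)(D(n-1) + D(n-2)), starting from D(0)=1, D(1)=0.
Building up: D(2)=1, D(3)=2, D(4)=9, D(5)=44.
Total arrangements: 5! = 120.
Probability = D(5)/5! = 11/30.

Final answer: D(5)/5! = 44/120 = 0.366667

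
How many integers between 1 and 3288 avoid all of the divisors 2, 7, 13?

|div by 2|=1644, |div by 7|=469, |div by 13|=252.
|div by 2&7|=234, |div by 2&13|=126, |div by 7&13|=36, |div by all|=18.
By inclusion-exclusion, divisible by at least one: 1644+469+252-234-126-36+18 = 1987.
Not divisible by any: 3288 - 1987.

Final answer: 1301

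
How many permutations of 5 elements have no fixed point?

Derangements satisfy D(n) = (n-1)(D(n-1) + D(n-2)), starting from D(0)=1, D(1)=0.
D(2) = 1 x (0 + 1) = 1
D(3) = 2 x (1 + 0) = 2
D(4) = 3 x (2 + 1) = 9
D(5) = 4 x (D(4) + D(3)) = 4 x (9 + 2)

Final answer: D(5) = 44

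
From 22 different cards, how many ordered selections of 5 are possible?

P(22,5) = 22!/(22-5)! = 22!/17!.

Final answer: P(22,5) = 3160080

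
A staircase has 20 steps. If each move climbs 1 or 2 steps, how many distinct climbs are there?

Let f(n) count the ways. The last step is size 1 or 2, so f(n) = f(n-1) + f(n-2) with f(1)=1, f(2)=2.
Iterating the recurrence: f(1)=1, f(2)=2, f(3)=3, f(4)=5, f(5)=8, f(6)=13, f(7)=21, f(8)=34, f(9)=55, f(10)=89, f(11)=144, f(12)=233, f(13)=377, f(14)=610, f(15)=987, f(16)=1597, f(17)=2584, f(18)=4181, f(19)=6765, f(20)=10946.

Final answer: 10946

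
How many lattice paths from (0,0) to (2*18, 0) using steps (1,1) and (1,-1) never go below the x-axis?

Total monotonic paths to (18,18): C(36,18) = 9075135300.
A path is bad iff it touches y = x + 1; reflecting its initial segment maps bad paths bijectively onto all paths to (17,19), of which there are C(36,19) = 8597496600.
Valid Dyck paths: 9075135300 - 8597496600.
(These counts are the Catalan numbers.)

Final answer: C_{18} = 477638700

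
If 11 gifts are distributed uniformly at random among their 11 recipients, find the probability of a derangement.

D(n) = (n-1)(D(n-1) + D(n-2)), D(0)=1, D(1)=0.
Building up: D(2)=1, D(3)=2, D(4)=9, D(5)=44, D(6)=265, D(7)=1854, D(8)=14833, D(9)=133496, D(10)=1334961, D(11)=14684570.
Total arrangements: 11! = 39916800.
Probability = D(11)/11! = 1468457/3991680.

Final answer: D(11)/11! = 14684570/39916800 = 0.367879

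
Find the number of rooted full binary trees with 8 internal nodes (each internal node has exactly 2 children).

This is a standard Catalan-number count: the answer is C_n. Here n = 8.
C_n = C(2n,n)/(n+1), so C_{8} = C(16,8)/9 = 12870/9.

Final answer: C_{8} = 1430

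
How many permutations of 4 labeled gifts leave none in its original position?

D(n) = (n-1)(D(n-1) + D(n-2)), D(0)=1, D(1)=0.
D(2) = 1 x (0 + 1) = 1
D(3) = 2 x (1 + 0) = 2
D(4) = 3 x (D(3) + D(2)) = 3 x (2 + 1)

Final answer: D(4) = 9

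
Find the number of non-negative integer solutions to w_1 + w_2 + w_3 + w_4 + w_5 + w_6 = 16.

Stars and bars with 16 stars and 5 bars:
C(16+6-1, 6-1) = C(21,5).

Final answer: C(21,5) = 20349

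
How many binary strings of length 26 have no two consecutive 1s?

Let a(n) count valid strings. If the last bit is 0 the prefix is any valid string of length n-1; if it is 1 the string must end in 01 with a valid prefix of length n-2. So a(n) = a(n-1) + a(n-2), a(1)=2, a(2)=3.
Iterating the recurrence: a(1)=2, a(2)=3, a(3)=5, a(4)=8, a(5)=13, a(6)=21, a(7)=34, a(8)=55, a(9)=89, a(10)=144, a(11)=233, a(12)=377, a(13)=610, a(14)=987, a(15)=1597, a(16)=2584, a(17)=4181, a(18)=6765, a(19)=10946, a(20)=17711, a(21)=28657, a(22)=46368, a(23)=75025, a(24)=121393, a(25)=196418, a(26)=317811.

Final answer: 317811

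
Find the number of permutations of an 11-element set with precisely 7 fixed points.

Choose which 7 elements are fixed: C(11,7) = 330.
Derange the remaining 4 using D(j) = (j-1)(D(j-1) + D(j-2)), D(0)=1, D(1)=0: D(2)=1, D(3)=2, D(4)=9.
Total: 330 x 9.

Final answer: C(11,7) D(4) = 2970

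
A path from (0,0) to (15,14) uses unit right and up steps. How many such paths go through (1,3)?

Paths (0,0)->(1,3): C(4,3) = 4.
Paths (1,3)->(15,14): C(25,11) = 4457400.
By multiplication principle: 4 x 4457400.

Final answer: 17829600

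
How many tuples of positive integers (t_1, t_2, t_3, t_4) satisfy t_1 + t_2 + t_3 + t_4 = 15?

Substitute t'_i = t_i - 1 (so t'_i >= 0). Then sum t'_i = 15 - 4 = 11.
Stars and bars: C(11+4-1, 4-1) = C(14,3).

Final answer: C(14,3) = 364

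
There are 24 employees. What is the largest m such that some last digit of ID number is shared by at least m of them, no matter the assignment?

There are 10 possible values for last digit of ID number. With 24 employees and 10 categories, by pigeonhole: ceiling(24/10).

Final answer: 3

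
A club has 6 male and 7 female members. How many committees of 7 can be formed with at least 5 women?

Sum over valid woman counts:
C(7,5)C(6,2) = 315
C(7,6)C(6,1) = 42
C(7,7)C(6,0) = 1
Total: 315 + 42 + 1.

Final answer: 358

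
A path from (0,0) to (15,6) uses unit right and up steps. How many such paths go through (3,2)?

Paths (0,0)->(3,2): C(5,2) = 10.
Paths (3,2)->(15,6): C(16,4) = 1820.
By multiplication principle: 10 x 1820.

Final answer: 18200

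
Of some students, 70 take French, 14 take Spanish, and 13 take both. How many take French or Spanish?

|A union B| = |A| + |B| - |A intersect B| = 70 + 14 - 13.

Final answer: 71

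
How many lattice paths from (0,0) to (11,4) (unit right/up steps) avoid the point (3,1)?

Total paths to (11,4): C(15,4) = 1365.
Paths through (3,1): C(4,1) x C(11,3) = 660.
Avoiding (3,1): 1365 - 660.

Final answer: 705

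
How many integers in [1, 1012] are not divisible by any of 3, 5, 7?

|div by 3|=337, |div by 5|=202, |div by 7|=144.
|div by 3&5|=67, |div by 3&7|=48, |div by 5&7|=28, |div by all|=9.
By inclusion-exclusion, divisible by at least one: 337+202+144-67-48-28+9 = 549.
Not divisible by any: 1012 - 549.

Final answer: 463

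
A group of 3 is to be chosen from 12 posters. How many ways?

C(12,3) = 12!/(3! x 9!).

Final answer: \binom{12}{3} = 220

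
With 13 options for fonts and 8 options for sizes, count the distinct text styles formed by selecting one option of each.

By the multiplication principle: 13 x 8.

Final answer: 104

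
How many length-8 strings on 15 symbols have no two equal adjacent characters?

First character: 15 choices. Each subsequent: 14 choices (must differ from the previous one).
Total: 15 x 14^7.

Final answer: 15 x 14^{7} = 1581202560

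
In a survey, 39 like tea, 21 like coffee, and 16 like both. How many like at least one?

|A union B| = |A| + |B| - |A intersect B| = 39 + 21 - 16.

Final answer: 44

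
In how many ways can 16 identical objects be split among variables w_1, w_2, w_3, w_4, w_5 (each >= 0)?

Stars and bars with 16 stars and 4 bars:
C(16+5-1, 5-1) = C(20,4).

Final answer: C(20,4) = 4845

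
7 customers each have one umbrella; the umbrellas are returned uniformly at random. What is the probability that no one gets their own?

Use the recurrence D(n) = (n-1)(D(n-1) + D(n-2)) with D(0)=1, D(1)=0.
Building up: D(2)=1, D(3)=2, D(4)=9, D(5)=44, D(6)=265, D(7)=1854.
Total arrangements: 7! = 5040.
Probability = D(7)/7! = 103/280.

Final answer: D(7)/7! = 1854/5040 = 0.367857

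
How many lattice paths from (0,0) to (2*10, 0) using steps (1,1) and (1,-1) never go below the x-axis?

Total monotonic paths to (10,10): C(20,10) = 184756.
By the reflection principle, paths that go above the diagonal number C(20,11) = 167960.
Valid Dyck paths: 184756 - 167960.
(Equivalently, C_{10} = C(20,10)/11 = 184756/11.)

Final answer: C_{10} = 16796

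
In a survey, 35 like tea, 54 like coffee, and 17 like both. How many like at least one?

|A union B| = |A| + |B| - |A intersect B| = 35 + 54 - 17.

Final answer: 72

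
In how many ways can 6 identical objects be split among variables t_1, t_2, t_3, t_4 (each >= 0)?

Stars and bars with 6 stars and 3 bars:
C(6+4-1, 4-1) = C(9,3).

Final answer: C(9,3) = 84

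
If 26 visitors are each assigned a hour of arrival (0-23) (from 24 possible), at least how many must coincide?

There are 24 possible values for hour of arrival (0-23). With 26 visitors and 24 categories, by pigeonhole: ceiling(26/24).

Final answer: 2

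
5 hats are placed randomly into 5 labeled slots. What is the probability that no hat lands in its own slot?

Derangements satisfy D(n) = (n-1)(D(n-1) + D(n-2)), starting from D(0)=1, D(1)=0.
Building up: D(2)=1, D(3)=2, D(4)=9, D(5)=44.
Total arrangements: 5! = 120.
Probability = D(5)/5! = 11/30.

Final answer: D(5)/5! = 44/120 = 0.366667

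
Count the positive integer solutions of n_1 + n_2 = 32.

Substitute n'_i = n_i - 1 (so n'_i >= 0). Then sum n'_i = 32 - 2 = 30.
Stars and bars: C(30+2-1, 2-1) = C(31,1).

Final answer: C(31,1) = 31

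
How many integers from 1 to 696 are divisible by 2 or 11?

Multiples of 2: 348. Multiples of 11: 63. Of both (lcm=22): 31.
By inclusion-exclusion: 348 + 63 - 31.

Final answer: 380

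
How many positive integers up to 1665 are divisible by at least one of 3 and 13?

Multiples of 3: 555. Multiples of 13: 128. Of both (lcm=39): 42.
By inclusion-exclusion: 555 + 128 - 42.

Final answer: 641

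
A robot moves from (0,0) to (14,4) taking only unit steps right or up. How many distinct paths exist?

Each path has 14 right steps and 4 up steps in some order (18 steps total).
Choose which 4 of the 18 steps are up: C(18,4).

Final answer: C(18,4) = 3060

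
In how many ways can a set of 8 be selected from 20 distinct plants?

C(20,8) = 20!/(8! x (20-8)!).

Final answer: C(20,8) = 125970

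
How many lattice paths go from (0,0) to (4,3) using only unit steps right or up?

Each path has 4 right steps and 3 up steps in some order (7 steps total).
Choose which 3 of the 7 steps are up: C(7,3).

Final answer: C(7,3) = 35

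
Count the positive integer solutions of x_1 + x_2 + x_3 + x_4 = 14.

Substitute x'_i = x_i - 1 (so x'_i >= 0). Then sum x'_i = 14 - 4 = 10.
Stars and bars: C(10+4-1, 4-1) = C(13,3).

Final answer: C(13,3) = 286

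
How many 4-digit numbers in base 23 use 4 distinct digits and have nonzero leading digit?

First digit: 22 (nonzero). Second: 22 (not first). Third: 21, etc.
Total: 22 x 22 x 21 x 20.

Final answer: 203280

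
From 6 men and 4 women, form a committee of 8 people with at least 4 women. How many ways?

Sum over valid woman counts:
C(4,4)C(6,4).

Final answer: 15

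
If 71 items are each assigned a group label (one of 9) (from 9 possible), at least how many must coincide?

There are 9 possible values for group label (one of 9). With 71 items and 9 categories, by pigeonhole: ceiling(71/9).

Final answer: 8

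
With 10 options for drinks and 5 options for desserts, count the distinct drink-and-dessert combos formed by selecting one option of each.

By the multiplication principle: 10 x 5.

Final answer: 50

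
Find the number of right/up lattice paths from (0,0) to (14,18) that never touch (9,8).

Total paths to (14,18): C(32,18) = 471435600.
Paths through (9,8): C(17,8) x C(15,10) = 73002930.
Avoiding (9,8): 471435600 - 73002930.

Final answer: 398432670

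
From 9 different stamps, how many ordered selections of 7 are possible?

P(9,7) = 9!/(9-7)! = 9!/2!.

Final answer: P(9,7) = 181440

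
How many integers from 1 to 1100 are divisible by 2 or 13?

Multiples of 2: 550. Multiples of 13: 84. Of both (lcm=26): 42.
By inclusion-exclusion: 550 + 84 - 42.

Final answer: 592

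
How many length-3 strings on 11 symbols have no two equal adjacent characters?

Let g(n) count such strings. g(1) = 11, and each valid string of length n-1 extends in 10 ways (any symbol but the last), so g(n) = 10 g(n-1).
Total: g(3) = 11 x 10^2.

Final answer: 11 x 10^{2} = 1100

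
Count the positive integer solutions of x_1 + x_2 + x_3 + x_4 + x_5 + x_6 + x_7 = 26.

Substitute x'_i = x_i - 1 (so x'_i >= 0). Then sum x'_i = 26 - 7 = 19.
Stars and bars: C(19+7-1, 7-1) = C(25,6).

Final answer: C(25,6) = 177100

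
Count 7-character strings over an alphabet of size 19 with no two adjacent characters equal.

First character: 19 choices. Each subsequent: 18 choices (must differ from the previous one).
Total: 19 x 18^6.

Final answer: 19 x 18^{6} = 646232256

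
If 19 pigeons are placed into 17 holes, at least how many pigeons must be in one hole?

By the pigeonhole principle: ceiling(19/17).

Final answer: 2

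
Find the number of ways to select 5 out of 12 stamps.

C(12,5) = 12!/(5! x 7!).

Final answer: \binom{12}{5} = 792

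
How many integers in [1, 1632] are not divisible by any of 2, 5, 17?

|div by 2|=816, |div by 5|=326, |div by 17|=96.
|div by 2&5|=163, |div by 2&17|=48, |div by 5&17|=19, |div by all|=9.
By inclusion-exclusion, divisible by at least one: 816+326+96-163-48-19+9 = 1017.
Not divisible by any: 1632 - 1017.

Final answer: 615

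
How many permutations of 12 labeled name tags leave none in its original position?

Derangements satisfy D(n) = (n-1)(D(n-1) + D(n-2)), starting from D(0)=1, D(1)=0.
D(2) = 1 x (0 + 1) = 1
D(3) = 2 x (1 + 0) = 2
D(4) = 3 x (2 + 1) = 9
D(5) = 4 x (9 + 2) = 44
D(6) = 5 x (44 + 9) = 265
D(7) = 6 x (265 + 44) = 1854
D(8) = 7 x (1854 + 265) = 14833
D(9) = 8 x (14833 + 1854) = 133496
D(10) = 9 x (133496 + 14833) = 1334961
D(11) = 10 x (1334961 + 133496) = 14684570
D(12) = 11 x (D(11) + D(10)) = 11 x (14684570 + 1334961)

Final answer: D(12) = 176214841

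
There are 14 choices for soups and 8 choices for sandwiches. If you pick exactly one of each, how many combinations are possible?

By the multiplication principle: 14 x 8.

Final answer: 112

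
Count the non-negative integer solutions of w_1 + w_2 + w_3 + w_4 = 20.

Stars and bars with 20 stars and 3 bars:
C(20+4-1, 4-1) = C(23,3).

Final answer: C(23,3) = 1771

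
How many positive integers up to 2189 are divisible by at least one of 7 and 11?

Multiples of 7: 312. Multiples of 11: 199. Of both (lcm=77): 28.
By inclusion-exclusion: 312 + 199 - 28.

Final answer: 483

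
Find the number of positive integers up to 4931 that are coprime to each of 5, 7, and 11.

|div by 5|=986, |div by 7|=704, |div by 11|=448.
|div by 5&7|=140, |div by 5&11|=89, |div by 7&11|=64, |div by all|=12.
By inclusion-exclusion, divisible by at least one: 986+704+448-140-89-64+12 = 1857.
Not divisible by any: 4931 - 1857.

Final answer: 3074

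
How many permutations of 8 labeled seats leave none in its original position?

Derangements satisfy D(n) = (n-1)(D(n-1) + D(n-2)), starting from D(0)=1, D(1)=0.
D(2) = 1 x (0 + 1) = 1
D(3) = 2 x (1 + 0) = 2
D(4) = 3 x (2 + 1) = 9
D(5) = 4 x (9 + 2) = 44
D(6) = 5 x (44 + 9) = 265
D(7) = 6 x (265 + 44) = 1854
D(8) = 7 x (D(7) + D(6)) = 7 x (1854 + 265)

Final answer: D(8) = 14833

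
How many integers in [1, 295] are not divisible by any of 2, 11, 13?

|div by 2|=147, |div by 11|=26, |div by 13|=22.
|div by 2&11|=13, |div by 2&13|=11, |div by 11&13|=2, |div by all|=1.
By inclusion-exclusion, divisible by at least one: 147+26+22-13-11-2+1 = 170.
Not divisible by any: 295 - 170.

Final answer: 125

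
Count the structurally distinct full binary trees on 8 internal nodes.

This is counted by the nth Catalan number C_n. Here n = 8.
C_n = (2n)!/(n!(n+1)!), so C_{8} = 16!/(8! x 9!) = C(16,8)/9 = 12870/9.

Final answer: C_{8} = 1430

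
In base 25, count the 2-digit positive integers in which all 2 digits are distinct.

First digit: 24 (nonzero). Second: 24 (not first). Third: 23, etc.
Total: 24 x 24.

Final answer: 576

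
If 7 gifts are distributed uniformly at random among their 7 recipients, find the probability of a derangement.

Derangements satisfy D(n) = (n-1)(D(n-1) + D(n-2)), starting from D(0)=1, D(1)=0.
Building up: D(2)=1, D(3)=2, D(4)=9, D(5)=44, D(6)=265, D(7)=1854.
Total arrangements: 7! = 5040.
Probability = D(7)/7! = 103/280.

Final answer: D(7)/7! = 1854/5040 = 0.367857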